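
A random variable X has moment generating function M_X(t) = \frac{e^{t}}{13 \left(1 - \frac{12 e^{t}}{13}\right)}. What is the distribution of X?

The MGF M(t) = \frac{e^{t}}{13 \left(1 - \frac{12 e^{t}}{13}\right)} is the standard form for the Geometric distribution.
Comparing with the known MGF formula identifies: Geometric(p=1/13), X = trial number of first success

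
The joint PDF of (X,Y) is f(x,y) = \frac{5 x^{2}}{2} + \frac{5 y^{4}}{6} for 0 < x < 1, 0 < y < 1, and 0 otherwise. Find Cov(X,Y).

E[XY] = ∫∫ xy × f(x,y) dx dy = \frac{55}{144}
E[X] = \frac{17}{24}
E[Y] = \frac{5}{9}
Cov(X,Y) = E[XY] - E[X]E[Y] = - \frac{5}{432}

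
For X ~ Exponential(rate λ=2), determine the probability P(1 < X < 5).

P(1 < X < 5) = ∫_{1}^{5} f(x) dx
where f(x) = 2 e^{- 2 x}
= - \frac{1 - e^{8}}{e^{10}}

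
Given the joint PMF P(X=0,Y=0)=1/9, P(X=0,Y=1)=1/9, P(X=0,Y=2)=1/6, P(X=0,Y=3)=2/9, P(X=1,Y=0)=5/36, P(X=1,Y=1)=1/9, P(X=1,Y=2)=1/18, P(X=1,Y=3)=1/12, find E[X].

First find marginal of X:
P(X=0) = 11/18
P(X=1) = 7/18
E[X] = 0 × 11/18 + 1 × 7/18 = 7/18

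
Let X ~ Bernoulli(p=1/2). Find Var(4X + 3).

For X ~ Bernoulli(p=1/2):
Var(X) = \frac{1}{4}
Var(4X + 3) = (4)² × Var(X) = 16 × \frac{1}{4} = 4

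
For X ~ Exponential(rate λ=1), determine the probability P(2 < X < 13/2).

P(2 < X < 13/2) = ∫_{2}^{13/2} f(x) dx
where f(x) = e^{- x}
= - \frac{1}{e^{\frac{13}{2}}} + e^{-2}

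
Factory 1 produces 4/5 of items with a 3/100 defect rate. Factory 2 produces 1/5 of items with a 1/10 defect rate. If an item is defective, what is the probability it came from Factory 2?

Using Bayes' theorem:
P(F1) = 4/5, P(D|F1) = 3/100
P(F2) = 1/5, P(D|F2) = 1/10
P(D) = P(D|F1)P(F1) + P(D|F2)P(F2)
     = \frac{11}{250}
P(F2|D) = P(D|F2)P(F2) / P(D)
= \frac{5}{11}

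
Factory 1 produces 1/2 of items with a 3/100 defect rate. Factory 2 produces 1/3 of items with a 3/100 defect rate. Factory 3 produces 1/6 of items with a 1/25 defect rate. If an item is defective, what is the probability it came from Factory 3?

Using Bayes' theorem:
P(F1) = 1/2, P(D|F1) = 3/100
P(F2) = 1/3, P(D|F2) = 3/100
P(F3) = 1/6, P(D|F3) = 1/25
P(D) = P(D|F1)P(F1) + P(D|F2)P(F2) + P(D|F3)P(F3)
     = \frac{19}{600}
P(F3|D) = P(D|F3)P(F3) / P(D)
= \frac{4}{19}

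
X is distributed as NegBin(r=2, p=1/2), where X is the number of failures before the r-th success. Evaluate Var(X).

For X ~ NegBin(r=2, p=1/2), where X is the number of failures before the r-th success:
Var(X) = 4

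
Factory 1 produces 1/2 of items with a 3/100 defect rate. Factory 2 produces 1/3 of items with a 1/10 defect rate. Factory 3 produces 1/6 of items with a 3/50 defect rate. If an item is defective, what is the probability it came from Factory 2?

Using Bayes' theorem:
P(F1) = 1/2, P(D|F1) = 3/100
P(F2) = 1/3, P(D|F2) = 1/10
P(F3) = 1/6, P(D|F3) = 3/50
P(D) = P(D|F1)P(F1) + P(D|F2)P(F2) + P(D|F3)P(F3)
     = \frac{7}{120}
P(F2|D) = P(D|F2)P(F2) / P(D)
= \frac{4}{7}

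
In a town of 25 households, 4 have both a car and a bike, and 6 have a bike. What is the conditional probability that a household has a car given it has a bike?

P(A ∩ B) = 4/25
P(B) = 6/25
P(A|B) = P(A ∩ B) / P(B) = (4/25) / (6/25) = 2/3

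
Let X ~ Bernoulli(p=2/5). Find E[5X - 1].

For X ~ Bernoulli(p=2/5):
E[X] = \frac{2}{5}
E[5X - 1] = 5 × E[X] - 1 = 1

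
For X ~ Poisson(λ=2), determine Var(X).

For X ~ Poisson(λ=2):
Var(X) = 2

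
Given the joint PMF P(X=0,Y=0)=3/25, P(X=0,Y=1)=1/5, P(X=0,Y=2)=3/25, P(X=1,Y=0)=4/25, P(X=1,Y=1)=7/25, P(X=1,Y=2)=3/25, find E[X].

First find marginal of X:
P(X=0) = 11/25
P(X=1) = 14/25
E[X] = 0 × 11/25 + 1 × 14/25 = 14/25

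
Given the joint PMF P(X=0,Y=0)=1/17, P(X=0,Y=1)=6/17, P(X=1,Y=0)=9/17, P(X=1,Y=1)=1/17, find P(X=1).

P(X=1) = P(X=1,Y=0) + P(X=1,Y=1)
= 9/17 + 1/17
= 10/17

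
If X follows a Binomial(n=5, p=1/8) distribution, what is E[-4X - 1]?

For X ~ Binomial(n=5, p=1/8):
E[X] = \frac{5}{8}
E[-4X - 1] = -4 × E[X] - 1 = - \frac{7}{2}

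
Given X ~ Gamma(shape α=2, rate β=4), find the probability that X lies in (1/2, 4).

P(1/2 < X < 4) = ∫_{1/2}^{4} f(x) dx
where f(x) = 16 x e^{- 4 x}
= \frac{-17 + 3 e^{14}}{e^{16}}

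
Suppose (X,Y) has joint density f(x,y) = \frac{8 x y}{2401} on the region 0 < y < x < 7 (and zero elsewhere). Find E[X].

f_X(x) = ∫_0^x \frac{8 x y}{2401} dy = \frac{4 x^{3}}{2401}
E[X] = ∫_0^7 x × (\frac{4 x^{3}}{2401}) dx = \frac{28}{5}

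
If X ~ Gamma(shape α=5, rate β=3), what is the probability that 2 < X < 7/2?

P(2 < X < 7/2) = ∫_{2}^{7/2} f(x) dx
where f(x) = \frac{81 x^{4} e^{- 3 x}}{8}
= - \frac{98051}{128 e^{\frac{21}{2}}} + \frac{115}{e^{6}}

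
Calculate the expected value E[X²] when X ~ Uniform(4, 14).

Using the identity E[X²] = Var(X) + (E[X])²:
E[X] = 9
Var(X) = \frac{25}{3}
E[X²] = \frac{25}{3} + (9)²
= \frac{268}{3}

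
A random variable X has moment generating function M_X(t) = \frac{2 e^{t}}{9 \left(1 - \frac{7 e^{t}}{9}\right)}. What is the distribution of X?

The MGF M(t) = \frac{2 e^{t}}{9 \left(1 - \frac{7 e^{t}}{9}\right)} is the standard form for the Geometric distribution.
Comparing with the known MGF formula identifies: Geometric(p=2/9), X = trial number of first success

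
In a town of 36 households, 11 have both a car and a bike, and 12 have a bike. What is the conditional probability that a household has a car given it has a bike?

P(A ∩ B) = 11/36
P(B) = 12/36 = 1/3
P(A|B) = P(A ∩ B) / P(B) = (11/36) / (1/3) = 11/12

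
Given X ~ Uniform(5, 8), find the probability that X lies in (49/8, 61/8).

P(49/8 < X < 61/8) = ∫_{49/8}^{61/8} f(x) dx
where f(x) = \frac{1}{3}
= \frac{1}{2}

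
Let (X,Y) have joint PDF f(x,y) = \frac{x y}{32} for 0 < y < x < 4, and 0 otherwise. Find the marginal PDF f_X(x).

f_X(x) = ∫_0^x \frac{x y}{32} dy = \frac{x^{3}}{64}
for 0 < x < 4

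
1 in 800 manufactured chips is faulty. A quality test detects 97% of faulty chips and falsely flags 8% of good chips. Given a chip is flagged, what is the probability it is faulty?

Let D = the rare event, + = positive/flagged.
P(D) = 1/800
P(+|D) = 97/100
P(+|D') = 8/100 = 2/25
P(+) = P(+|D)P(D) + P(+|D')P(D')
     = \frac{97}{100} × \frac{1}{800} + \frac{2}{25} × \frac{799}{800}
     = \frac{6489}{80000}
P(D|+) = P(+|D)P(D)/P(+) = \frac{97}{6489}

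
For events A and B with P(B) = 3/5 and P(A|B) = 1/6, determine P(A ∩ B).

By definition, P(A|B) = P(A ∩ B) / P(B)
So P(A ∩ B) = P(A|B) × P(B)
= 1/6 × 3/5
= 1/10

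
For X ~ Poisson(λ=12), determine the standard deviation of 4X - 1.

For X ~ Poisson(λ=12):
Var(X) = 12
SD(X) = √(Var(X)) = √(12) = 2 \sqrt{3}
SD(4X - 1) = |4| × SD(X) = 4 × 2 \sqrt{3} = 8 \sqrt{3}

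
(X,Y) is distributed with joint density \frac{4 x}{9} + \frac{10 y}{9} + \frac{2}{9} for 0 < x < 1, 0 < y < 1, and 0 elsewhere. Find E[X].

E[X] = ∫_0^1 ∫_0^1 x × f(x,y) dy dx
= ∫_0^1 ∫_0^1 x × (\frac{4 x}{9} + \frac{10 y}{9} + \frac{2}{9}) dy dx
= \frac{29}{54}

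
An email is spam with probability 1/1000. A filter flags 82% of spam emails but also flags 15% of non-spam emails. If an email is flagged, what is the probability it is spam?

Let D = the rare event, + = positive/flagged.
P(D) = 1/1000
P(+|D) = 82/100 = 41/50
P(+|D') = 15/100 = 3/20
P(+) = P(+|D)P(D) + P(+|D')P(D')
     = \frac{41}{50} × \frac{1}{1000} + \frac{3}{20} × \frac{999}{1000}
     = \frac{15067}{100000}
P(D|+) = P(+|D)P(D)/P(+) = \frac{82}{15067}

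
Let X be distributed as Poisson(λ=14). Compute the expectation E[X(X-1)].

E[X(X-1)] = E[X² - X] = E[X²] - E[X]
E[X] = 14
E[X²] = Var(X) + (E[X])² = 14 + (14)² = 210
E[X(X-1)] = 210 - 14 = 196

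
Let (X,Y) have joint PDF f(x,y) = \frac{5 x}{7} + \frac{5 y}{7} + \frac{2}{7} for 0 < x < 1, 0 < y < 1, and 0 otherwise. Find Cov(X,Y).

E[XY] = ∫∫ xy × f(x,y) dx dy = \frac{13}{42}
E[X] = \frac{47}{84}
E[Y] = \frac{47}{84}
Cov(X,Y) = E[XY] - E[X]E[Y] = - \frac{25}{7056}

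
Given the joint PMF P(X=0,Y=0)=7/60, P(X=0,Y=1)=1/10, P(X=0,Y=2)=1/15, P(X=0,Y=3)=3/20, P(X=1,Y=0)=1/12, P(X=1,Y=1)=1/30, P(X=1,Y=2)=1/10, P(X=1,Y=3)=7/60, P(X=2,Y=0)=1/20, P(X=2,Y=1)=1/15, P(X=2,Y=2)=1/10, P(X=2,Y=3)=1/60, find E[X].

First find marginal of X:
P(X=0) = 13/30
P(X=1) = 1/3
P(X=2) = 7/30
E[X] = 0 × 13/30 + 1 × 1/3 + 2 × 7/30 = 4/5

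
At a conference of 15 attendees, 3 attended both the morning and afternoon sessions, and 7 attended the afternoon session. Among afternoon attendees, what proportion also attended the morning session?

P(A ∩ B) = 3/15 = 1/5
P(B) = 7/15
P(A|B) = P(A ∩ B) / P(B) = (1/5) / (7/15) = 3/7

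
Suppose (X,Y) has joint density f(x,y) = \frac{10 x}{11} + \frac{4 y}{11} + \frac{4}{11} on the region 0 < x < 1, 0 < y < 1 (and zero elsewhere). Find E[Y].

E[Y] = ∫_0^1 ∫_0^1 y × f(x,y) dx dy
= \frac{35}{66}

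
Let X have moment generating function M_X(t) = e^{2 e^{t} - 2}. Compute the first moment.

To find E[X], compute M^(1)(0):
M^(1)(t) = 2 e^{t} e^{2 e^{t} - 2}
M^(1)(0) = 2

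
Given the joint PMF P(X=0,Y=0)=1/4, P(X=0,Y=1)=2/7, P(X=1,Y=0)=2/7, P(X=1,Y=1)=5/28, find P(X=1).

P(X=1) = P(X=1,Y=0) + P(X=1,Y=1)
= 2/7 + 5/28
= 13/28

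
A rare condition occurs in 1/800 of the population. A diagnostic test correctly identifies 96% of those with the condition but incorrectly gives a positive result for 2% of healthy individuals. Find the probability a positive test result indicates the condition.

Let D = the rare event, + = positive/flagged.
P(D) = 1/800
P(+|D) = 96/100 = 24/25
P(+|D') = 2/100 = 1/50
P(+) = P(+|D)P(D) + P(+|D')P(D')
     = \frac{24}{25} × \frac{1}{800} + \frac{1}{50} × \frac{799}{800}
     = \frac{847}{40000}
P(D|+) = P(+|D)P(D)/P(+) = \frac{48}{847}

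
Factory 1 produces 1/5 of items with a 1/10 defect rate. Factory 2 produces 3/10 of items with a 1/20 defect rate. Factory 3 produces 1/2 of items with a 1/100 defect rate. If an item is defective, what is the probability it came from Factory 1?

Using Bayes' theorem:
P(F1) = 1/5, P(D|F1) = 1/10
P(F2) = 3/10, P(D|F2) = 1/20
P(F3) = 1/2, P(D|F3) = 1/100
P(D) = P(D|F1)P(F1) + P(D|F2)P(F2) + P(D|F3)P(F3)
     = \frac{1}{25}
P(F1|D) = P(D|F1)P(F1) / P(D)
= \frac{1}{2}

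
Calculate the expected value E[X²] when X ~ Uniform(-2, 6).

Using the identity E[X²] = Var(X) + (E[X])²:
E[X] = 2
Var(X) = \frac{16}{3}
E[X²] = \frac{16}{3} + (2)²
= \frac{28}{3}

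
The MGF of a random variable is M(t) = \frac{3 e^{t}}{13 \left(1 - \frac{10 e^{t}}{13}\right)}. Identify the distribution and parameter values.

The MGF M(t) = \frac{3 e^{t}}{13 \left(1 - \frac{10 e^{t}}{13}\right)} is the standard form for the Geometric distribution.
Comparing with the known MGF formula identifies: Geometric(p=3/13), X = trial number of first success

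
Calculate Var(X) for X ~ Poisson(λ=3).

For X ~ Poisson(λ=3):
Var(X) = 3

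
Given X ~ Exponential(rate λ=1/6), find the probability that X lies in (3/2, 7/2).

P(3/2 < X < 7/2) = ∫_{3/2}^{7/2} f(x) dx
where f(x) = \frac{e^{- \frac{x}{6}}}{6}
= - \frac{1}{e^{\frac{7}{12}}} + e^{- \frac{1}{4}}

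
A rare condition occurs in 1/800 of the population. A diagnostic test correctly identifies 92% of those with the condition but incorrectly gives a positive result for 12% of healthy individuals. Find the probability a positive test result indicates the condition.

Let D = the rare event, + = positive/flagged.
P(D) = 1/800
P(+|D) = 92/100 = 23/25
P(+|D') = 12/100 = 3/25
P(+) = P(+|D)P(D) + P(+|D')P(D')
     = \frac{23}{25} × \frac{1}{800} + \frac{3}{25} × \frac{799}{800}
     = \frac{121}{1000}
P(D|+) = P(+|D)P(D)/P(+) = \frac{23}{2420}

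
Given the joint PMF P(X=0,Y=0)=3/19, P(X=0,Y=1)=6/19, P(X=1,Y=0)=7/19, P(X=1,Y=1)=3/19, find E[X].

First find marginal of X:
P(X=0) = 9/19
P(X=1) = 10/19
E[X] = 0 × 9/19 + 1 × 10/19 = 10/19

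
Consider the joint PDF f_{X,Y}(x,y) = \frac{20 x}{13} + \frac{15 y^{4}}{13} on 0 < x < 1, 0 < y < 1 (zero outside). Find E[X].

E[X] = ∫_0^1 ∫_0^1 x × f(x,y) dy dx
= ∫_0^1 ∫_0^1 x × (\frac{20 x}{13} + \frac{15 y^{4}}{13}) dy dx
= \frac{49}{78}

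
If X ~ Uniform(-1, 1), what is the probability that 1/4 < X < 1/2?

P(1/4 < X < 1/2) = ∫_{1/4}^{1/2} f(x) dx
where f(x) = \frac{1}{2}
= \frac{1}{8}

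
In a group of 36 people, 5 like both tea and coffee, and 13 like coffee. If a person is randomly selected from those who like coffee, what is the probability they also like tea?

P(A ∩ B) = 5/36
P(B) = 13/36
P(A|B) = P(A ∩ B) / P(B) = (5/36) / (13/36) = 5/13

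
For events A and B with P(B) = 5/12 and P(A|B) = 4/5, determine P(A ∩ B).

By definition, P(A|B) = P(A ∩ B) / P(B)
So P(A ∩ B) = P(A|B) × P(B)
= 4/5 × 5/12
= 1/3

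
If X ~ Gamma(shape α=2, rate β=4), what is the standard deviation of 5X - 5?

For X ~ Gamma(shape α=2, rate β=4):
Var(X) = \frac{1}{8}
SD(X) = √(Var(X)) = √(\frac{1}{8}) = \frac{\sqrt{2}}{4}
SD(5X - 5) = |5| × SD(X) = 5 × \frac{\sqrt{2}}{4} = \frac{5 \sqrt{2}}{4}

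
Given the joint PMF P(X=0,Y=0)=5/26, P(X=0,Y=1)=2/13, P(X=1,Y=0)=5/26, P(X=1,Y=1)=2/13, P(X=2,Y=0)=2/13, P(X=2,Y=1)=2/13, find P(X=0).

P(X=0) = P(X=0,Y=0) + P(X=0,Y=1)
= 5/26 + 2/13
= 9/26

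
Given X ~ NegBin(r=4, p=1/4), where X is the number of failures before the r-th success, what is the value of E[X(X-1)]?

E[X(X-1)] = E[X² - X] = E[X²] - E[X]
E[X] = 12
E[X²] = Var(X) + (E[X])² = 48 + (12)² = 192
E[X(X-1)] = 192 - 12 = 180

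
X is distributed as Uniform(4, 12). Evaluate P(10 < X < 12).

P(10 < X < 12) = ∫_{10}^{12} f(x) dx
where f(x) = \frac{1}{8}
= \frac{1}{4}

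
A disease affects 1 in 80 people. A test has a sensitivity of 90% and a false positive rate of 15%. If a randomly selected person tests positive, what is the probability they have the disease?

Let D = the rare event, + = positive/flagged.
P(D) = 1/80
P(+|D) = 90/100 = 9/10
P(+|D') = 15/100 = 3/20
P(+) = P(+|D)P(D) + P(+|D')P(D')
     = \frac{9}{10} × \frac{1}{80} + \frac{3}{20} × \frac{79}{80}
     = \frac{51}{320}
P(D|+) = P(+|D)P(D)/P(+) = \frac{6}{85}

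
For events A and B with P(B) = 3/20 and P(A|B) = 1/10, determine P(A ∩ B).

By definition, P(A|B) = P(A ∩ B) / P(B)
So P(A ∩ B) = P(A|B) × P(B)
= 1/10 × 3/20
= 3/200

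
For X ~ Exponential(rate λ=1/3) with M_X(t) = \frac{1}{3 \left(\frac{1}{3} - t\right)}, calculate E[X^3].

To find E[X^3], compute M^(3)(0):
M^(1)(t) = \frac{1}{3 \left(\frac{1}{3} - t\right)^{2}}
M^(2)(t) = \frac{2}{3 \left(\frac{1}{3} - t\right)^{3}}
M^(3)(t) = \frac{2}{\left(\frac{1}{3} - t\right)^{4}}
M^(3)(0) = 162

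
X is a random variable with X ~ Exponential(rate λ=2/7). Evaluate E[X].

For X ~ Exponential(rate λ=2/7), the expected value is:
E[X] = \frac{7}{2}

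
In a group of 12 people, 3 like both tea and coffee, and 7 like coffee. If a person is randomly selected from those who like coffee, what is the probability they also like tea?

P(A ∩ B) = 3/12 = 1/4
P(B) = 7/12
P(A|B) = P(A ∩ B) / P(B) = (1/4) / (7/12) = 3/7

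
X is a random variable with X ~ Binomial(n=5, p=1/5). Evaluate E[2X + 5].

For X ~ Binomial(n=5, p=1/5):
E[X] = 1
E[2X + 5] = 2 × E[X] + 5 = 7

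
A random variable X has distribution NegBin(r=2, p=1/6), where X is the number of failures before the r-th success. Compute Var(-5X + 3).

For X ~ NegBin(r=2, p=1/6), where X is the number of failures before the r-th success:
Var(X) = 60
Var(-5X + 3) = (-5)² × Var(X) = 25 × 60 = 1500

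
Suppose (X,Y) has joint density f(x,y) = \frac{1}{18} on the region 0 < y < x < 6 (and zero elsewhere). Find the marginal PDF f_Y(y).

f_Y(y) = ∫_y^6 \frac{1}{18} dx = \frac{1}{3} - \frac{y}{18}
for 0 < y < 6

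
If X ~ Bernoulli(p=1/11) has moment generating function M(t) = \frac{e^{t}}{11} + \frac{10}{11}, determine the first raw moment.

To find E[X], compute M^(1)(0):
M^(1)(t) = \frac{e^{t}}{11}
M^(1)(0) = \frac{1}{11}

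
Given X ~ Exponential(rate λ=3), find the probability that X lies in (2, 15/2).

P(2 < X < 15/2) = ∫_{2}^{15/2} f(x) dx
where f(x) = 3 e^{- 3 x}
= - \frac{1}{e^{\frac{45}{2}}} + e^{-6}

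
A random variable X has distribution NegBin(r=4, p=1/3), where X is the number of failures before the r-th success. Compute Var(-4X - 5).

For X ~ NegBin(r=4, p=1/3), where X is the number of failures before the r-th success:
Var(X) = 24
Var(-4X - 5) = (-4)² × Var(X) = 16 × 24 = 384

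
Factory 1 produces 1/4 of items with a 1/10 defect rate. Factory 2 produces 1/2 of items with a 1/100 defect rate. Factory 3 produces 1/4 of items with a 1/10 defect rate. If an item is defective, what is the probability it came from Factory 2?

Using Bayes' theorem:
P(F1) = 1/4, P(D|F1) = 1/10
P(F2) = 1/2, P(D|F2) = 1/100
P(F3) = 1/4, P(D|F3) = 1/10
P(D) = P(D|F1)P(F1) + P(D|F2)P(F2) + P(D|F3)P(F3)
     = \frac{11}{200}
P(F2|D) = P(D|F2)P(F2) / P(D)
= \frac{1}{11}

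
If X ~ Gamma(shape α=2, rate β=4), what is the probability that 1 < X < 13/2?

P(1 < X < 13/2) = ∫_{1}^{13/2} f(x) dx
where f(x) = 16 x e^{- 4 x}
= \frac{-27 + 5 e^{22}}{e^{26}}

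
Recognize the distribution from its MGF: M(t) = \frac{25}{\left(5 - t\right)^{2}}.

The MGF M(t) = \frac{25}{\left(5 - t\right)^{2}} is the standard form for the Gamma distribution.
Comparing with the known MGF formula identifies: Gamma(shape α=2, rate β=5)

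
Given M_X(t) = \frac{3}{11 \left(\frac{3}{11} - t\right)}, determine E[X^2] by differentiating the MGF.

To find E[X^2], compute M^(2)(0):
M^(1)(t) = \frac{3}{11 \left(\frac{3}{11} - t\right)^{2}}
M^(2)(t) = \frac{6}{11 \left(\frac{3}{11} - t\right)^{3}}
M^(2)(0) = \frac{242}{9}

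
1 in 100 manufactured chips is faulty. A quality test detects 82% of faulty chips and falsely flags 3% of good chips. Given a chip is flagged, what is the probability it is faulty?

Let D = the rare event, + = positive/flagged.
P(D) = 1/100
P(+|D) = 82/100 = 41/50
P(+|D') = 3/100
P(+) = P(+|D)P(D) + P(+|D')P(D')
     = \frac{41}{50} × \frac{1}{100} + \frac{3}{100} × \frac{99}{100}
     = \frac{379}{10000}
P(D|+) = P(+|D)P(D)/P(+) = \frac{82}{379}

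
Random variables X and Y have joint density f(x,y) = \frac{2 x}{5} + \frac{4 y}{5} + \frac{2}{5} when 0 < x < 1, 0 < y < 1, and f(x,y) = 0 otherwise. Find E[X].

E[X] = ∫_0^1 ∫_0^1 x × f(x,y) dy dx
= ∫_0^1 ∫_0^1 x × (\frac{2 x}{5} + \frac{4 y}{5} + \frac{2}{5}) dy dx
= \frac{8}{15}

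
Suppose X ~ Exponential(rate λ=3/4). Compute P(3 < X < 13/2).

P(3 < X < 13/2) = ∫_{3}^{13/2} f(x) dx
where f(x) = \frac{3 e^{- \frac{3 x}{4}}}{4}
= - \frac{1}{e^{\frac{39}{8}}} + e^{- \frac{9}{4}}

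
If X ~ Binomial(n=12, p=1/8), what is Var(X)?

For X ~ Binomial(n=12, p=1/8):
Var(X) = \frac{21}{16}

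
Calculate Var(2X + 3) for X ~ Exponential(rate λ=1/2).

For X ~ Exponential(rate λ=1/2):
Var(X) = 4
Var(2X + 3) = (2)² × Var(X) = 4 × 4 = 16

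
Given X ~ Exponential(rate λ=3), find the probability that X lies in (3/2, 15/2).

P(3/2 < X < 15/2) = ∫_{3/2}^{15/2} f(x) dx
where f(x) = 3 e^{- 3 x}
= - \frac{1 - e^{18}}{e^{\frac{45}{2}}}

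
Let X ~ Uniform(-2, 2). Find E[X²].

Using the identity E[X²] = Var(X) + (E[X])²:
E[X] = 0
Var(X) = \frac{4}{3}
E[X²] = \frac{4}{3} + (0)²
= \frac{4}{3}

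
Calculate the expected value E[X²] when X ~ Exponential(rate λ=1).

Using the identity E[X²] = Var(X) + (E[X])²:
E[X] = 1
Var(X) = 1
E[X²] = 1 + (1)²
= 2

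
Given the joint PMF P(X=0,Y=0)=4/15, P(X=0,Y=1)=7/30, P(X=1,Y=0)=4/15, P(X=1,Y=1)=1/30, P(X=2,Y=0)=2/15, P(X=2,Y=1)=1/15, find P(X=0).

P(X=0) = P(X=0,Y=0) + P(X=0,Y=1)
= 4/15 + 7/30
= 1/2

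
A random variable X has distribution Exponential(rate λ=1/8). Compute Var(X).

For X ~ Exponential(rate λ=1/8):
Var(X) = 64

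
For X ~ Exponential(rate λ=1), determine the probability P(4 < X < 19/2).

P(4 < X < 19/2) = ∫_{4}^{19/2} f(x) dx
where f(x) = e^{- x}
= - \frac{1}{e^{\frac{19}{2}}} + e^{-4}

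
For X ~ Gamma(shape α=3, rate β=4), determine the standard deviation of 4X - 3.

For X ~ Gamma(shape α=3, rate β=4):
Var(X) = \frac{3}{16}
SD(X) = √(Var(X)) = √(\frac{3}{16}) = \frac{\sqrt{3}}{4}
SD(4X - 3) = |4| × SD(X) = 4 × \frac{\sqrt{3}}{4} = \sqrt{3}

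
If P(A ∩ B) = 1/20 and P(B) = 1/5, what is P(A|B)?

P(A|B) = P(A ∩ B) / P(B)
= (1/20) / (1/5)
= 1/4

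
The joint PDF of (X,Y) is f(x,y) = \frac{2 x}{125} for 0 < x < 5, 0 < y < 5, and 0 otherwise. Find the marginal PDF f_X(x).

f_X(x) = ∫_0^5 f(x,y) dy
= ∫_0^5 \frac{2 x}{125} dy
= \frac{2 x}{25} for 0 < x < 5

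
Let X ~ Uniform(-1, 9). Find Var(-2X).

For X ~ Uniform(-1, 9):
Var(X) = \frac{25}{3}
Var(-2X) = (-2)² × Var(X) = 4 × \frac{25}{3} = \frac{100}{3}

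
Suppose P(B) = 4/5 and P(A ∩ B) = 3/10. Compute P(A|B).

P(A|B) = P(A ∩ B) / P(B)
= (3/10) / (4/5)
= 3/8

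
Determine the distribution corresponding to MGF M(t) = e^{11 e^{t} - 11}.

The MGF M(t) = e^{11 e^{t} - 11} is the standard form for the Poisson distribution.
Comparing with the known MGF formula identifies: Poisson(λ=11)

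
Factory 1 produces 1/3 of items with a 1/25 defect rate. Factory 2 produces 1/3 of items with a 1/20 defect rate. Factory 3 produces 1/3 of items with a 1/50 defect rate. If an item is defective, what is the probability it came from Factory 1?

Using Bayes' theorem:
P(F1) = 1/3, P(D|F1) = 1/25
P(F2) = 1/3, P(D|F2) = 1/20
P(F3) = 1/3, P(D|F3) = 1/50
P(D) = P(D|F1)P(F1) + P(D|F2)P(F2) + P(D|F3)P(F3)
     = \frac{11}{300}
P(F1|D) = P(D|F1)P(F1) / P(D)
= \frac{4}{11}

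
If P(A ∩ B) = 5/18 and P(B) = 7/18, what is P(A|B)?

P(A|B) = P(A ∩ B) / P(B)
= (5/18) / (7/18)
= 5/7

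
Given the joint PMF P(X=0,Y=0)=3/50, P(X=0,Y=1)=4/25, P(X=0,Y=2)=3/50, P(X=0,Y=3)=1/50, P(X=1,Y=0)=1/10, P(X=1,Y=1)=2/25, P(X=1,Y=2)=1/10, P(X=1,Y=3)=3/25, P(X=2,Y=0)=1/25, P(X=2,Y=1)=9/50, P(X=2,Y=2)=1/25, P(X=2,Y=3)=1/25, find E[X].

First find marginal of X:
P(X=0) = 3/10
P(X=1) = 2/5
P(X=2) = 3/10
E[X] = 0 × 3/10 + 1 × 2/5 + 2 × 3/10 = 1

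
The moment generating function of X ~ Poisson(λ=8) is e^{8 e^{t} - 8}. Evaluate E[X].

To find E[X], compute M^(1)(0):
M^(1)(t) = 8 e^{t} e^{8 e^{t} - 8}
M^(1)(0) = 8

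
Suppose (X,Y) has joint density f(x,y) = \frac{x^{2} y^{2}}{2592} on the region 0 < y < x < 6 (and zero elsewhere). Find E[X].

f_X(x) = ∫_0^x \frac{x^{2} y^{2}}{2592} dy = \frac{x^{5}}{7776}
E[X] = ∫_0^6 x × (\frac{x^{5}}{7776}) dx = \frac{36}{7}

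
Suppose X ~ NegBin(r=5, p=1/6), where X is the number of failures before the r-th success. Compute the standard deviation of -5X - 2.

For X ~ NegBin(r=5, p=1/6), where X is the number of failures before the r-th success:
Var(X) = 150
SD(X) = √(Var(X)) = √(150) = 5 \sqrt{6}
SD(-5X - 2) = |-5| × SD(X) = 5 × 5 \sqrt{6} = 25 \sqrt{6}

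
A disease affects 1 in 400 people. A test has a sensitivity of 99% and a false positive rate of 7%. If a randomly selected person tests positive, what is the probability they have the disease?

Let D = the rare event, + = positive/flagged.
P(D) = 1/400
P(+|D) = 99/100
P(+|D') = 7/100
P(+) = P(+|D)P(D) + P(+|D')P(D')
     = \frac{99}{100} × \frac{1}{400} + \frac{7}{100} × \frac{399}{400}
     = \frac{723}{10000}
P(D|+) = P(+|D)P(D)/P(+) = \frac{33}{964}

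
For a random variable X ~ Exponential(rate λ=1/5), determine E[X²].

Using the identity E[X²] = Var(X) + (E[X])²:
E[X] = 5
Var(X) = 25
E[X²] = 25 + (5)²
= 50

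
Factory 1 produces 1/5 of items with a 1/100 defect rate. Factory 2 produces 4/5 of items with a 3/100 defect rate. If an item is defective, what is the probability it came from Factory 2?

Using Bayes' theorem:
P(F1) = 1/5, P(D|F1) = 1/100
P(F2) = 4/5, P(D|F2) = 3/100
P(D) = P(D|F1)P(F1) + P(D|F2)P(F2)
     = \frac{13}{500}
P(F2|D) = P(D|F2)P(F2) / P(D)
= \frac{12}{13}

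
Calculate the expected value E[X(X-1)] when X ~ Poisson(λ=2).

E[X(X-1)] = E[X² - X] = E[X²] - E[X]
E[X] = 2
E[X²] = Var(X) + (E[X])² = 2 + (2)² = 6
E[X(X-1)] = 6 - 2 = 4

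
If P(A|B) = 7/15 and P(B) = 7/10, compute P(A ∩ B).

By definition, P(A|B) = P(A ∩ B) / P(B)
So P(A ∩ B) = P(A|B) × P(B)
= 7/15 × 7/10
= 49/150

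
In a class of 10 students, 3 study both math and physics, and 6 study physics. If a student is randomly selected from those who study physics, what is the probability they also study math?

P(A ∩ B) = 3/10
P(B) = 6/10 = 3/5
P(A|B) = P(A ∩ B) / P(B) = (3/10) / (3/5) = 1/2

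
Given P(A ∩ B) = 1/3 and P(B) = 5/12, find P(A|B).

P(A|B) = P(A ∩ B) / P(B)
= (1/3) / (5/12)
= 4/5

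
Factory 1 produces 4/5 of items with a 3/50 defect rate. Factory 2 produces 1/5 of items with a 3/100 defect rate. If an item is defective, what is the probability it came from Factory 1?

Using Bayes' theorem:
P(F1) = 4/5, P(D|F1) = 3/50
P(F2) = 1/5, P(D|F2) = 3/100
P(D) = P(D|F1)P(F1) + P(D|F2)P(F2)
     = \frac{27}{500}
P(F1|D) = P(D|F1)P(F1) / P(D)
= \frac{8}{9}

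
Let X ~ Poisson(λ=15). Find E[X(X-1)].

E[X(X-1)] = E[X² - X] = E[X²] - E[X]
E[X] = 15
E[X²] = Var(X) + (E[X])² = 15 + (15)² = 240
E[X(X-1)] = 240 - 15 = 225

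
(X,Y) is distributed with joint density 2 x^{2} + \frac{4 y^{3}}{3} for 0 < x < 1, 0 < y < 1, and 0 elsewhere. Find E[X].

E[X] = ∫_0^1 ∫_0^1 x × f(x,y) dy dx
= ∫_0^1 ∫_0^1 x × (2 x^{2} + \frac{4 y^{3}}{3}) dy dx
= \frac{2}{3}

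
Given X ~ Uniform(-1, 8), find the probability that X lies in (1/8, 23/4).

P(1/8 < X < 23/4) = ∫_{1/8}^{23/4} f(x) dx
where f(x) = \frac{1}{9}
= \frac{5}{8}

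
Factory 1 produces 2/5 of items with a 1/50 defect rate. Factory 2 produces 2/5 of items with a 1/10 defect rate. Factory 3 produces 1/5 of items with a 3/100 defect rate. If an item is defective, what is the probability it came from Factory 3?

Using Bayes' theorem:
P(F1) = 2/5, P(D|F1) = 1/50
P(F2) = 2/5, P(D|F2) = 1/10
P(F3) = 1/5, P(D|F3) = 3/100
P(D) = P(D|F1)P(F1) + P(D|F2)P(F2) + P(D|F3)P(F3)
     = \frac{27}{500}
P(F3|D) = P(D|F3)P(F3) / P(D)
= \frac{1}{9}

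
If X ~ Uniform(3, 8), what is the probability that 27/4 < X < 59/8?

P(27/4 < X < 59/8) = ∫_{27/4}^{59/8} f(x) dx
where f(x) = \frac{1}{5}
= \frac{1}{8}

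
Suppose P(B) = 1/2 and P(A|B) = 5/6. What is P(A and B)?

By definition, P(A|B) = P(A ∩ B) / P(B)
So P(A ∩ B) = P(A|B) × P(B)
= 5/6 × 1/2
= 5/12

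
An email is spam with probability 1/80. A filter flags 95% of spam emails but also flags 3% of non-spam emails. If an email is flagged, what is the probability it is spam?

Let D = the rare event, + = positive/flagged.
P(D) = 1/80
P(+|D) = 95/100 = 19/20
P(+|D') = 3/100
P(+) = P(+|D)P(D) + P(+|D')P(D')
     = \frac{19}{20} × \frac{1}{80} + \frac{3}{100} × \frac{79}{80}
     = \frac{83}{2000}
P(D|+) = P(+|D)P(D)/P(+) = \frac{95}{332}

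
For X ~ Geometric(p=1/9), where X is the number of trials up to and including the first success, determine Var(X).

For X ~ Geometric(p=1/9), where X is the number of trials up to and including the first success:
Var(X) = 72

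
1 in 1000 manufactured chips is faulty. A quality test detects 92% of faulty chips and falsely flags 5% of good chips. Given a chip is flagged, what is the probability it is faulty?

Let D = the rare event, + = positive/flagged.
P(D) = 1/1000
P(+|D) = 92/100 = 23/25
P(+|D') = 5/100 = 1/20
P(+) = P(+|D)P(D) + P(+|D')P(D')
     = \frac{23}{25} × \frac{1}{1000} + \frac{1}{20} × \frac{999}{1000}
     = \frac{5087}{100000}
P(D|+) = P(+|D)P(D)/P(+) = \frac{92}{5087}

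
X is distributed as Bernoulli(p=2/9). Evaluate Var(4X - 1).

For X ~ Bernoulli(p=2/9):
Var(X) = \frac{14}{81}
Var(4X - 1) = (4)² × Var(X) = 16 × \frac{14}{81} = \frac{224}{81}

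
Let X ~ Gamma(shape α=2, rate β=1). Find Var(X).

For X ~ Gamma(shape α=2, rate β=1):
Var(X) = 2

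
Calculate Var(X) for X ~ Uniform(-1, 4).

For X ~ Uniform(-1, 4):
Var(X) = \frac{25}{12}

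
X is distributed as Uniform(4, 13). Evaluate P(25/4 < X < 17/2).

P(25/4 < X < 17/2) = ∫_{25/4}^{17/2} f(x) dx
where f(x) = \frac{1}{9}
= \frac{1}{4}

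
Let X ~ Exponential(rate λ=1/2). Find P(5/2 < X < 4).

P(5/2 < X < 4) = ∫_{5/2}^{4} f(x) dx
where f(x) = \frac{e^{- \frac{x}{2}}}{2}
= - \frac{1}{e^{2}} + e^{- \frac{5}{4}}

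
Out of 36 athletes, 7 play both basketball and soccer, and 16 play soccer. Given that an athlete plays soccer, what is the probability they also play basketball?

P(A ∩ B) = 7/36
P(B) = 16/36 = 4/9
P(A|B) = P(A ∩ B) / P(B) = (7/36) / (4/9) = 7/16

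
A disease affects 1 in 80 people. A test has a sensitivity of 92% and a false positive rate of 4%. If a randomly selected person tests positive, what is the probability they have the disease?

Let D = the rare event, + = positive/flagged.
P(D) = 1/80
P(+|D) = 92/100 = 23/25
P(+|D') = 4/100 = 1/25
P(+) = P(+|D)P(D) + P(+|D')P(D')
     = \frac{23}{25} × \frac{1}{80} + \frac{1}{25} × \frac{79}{80}
     = \frac{51}{1000}
P(D|+) = P(+|D)P(D)/P(+) = \frac{23}{102}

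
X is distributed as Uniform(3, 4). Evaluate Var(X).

For X ~ Uniform(3, 4):
Var(X) = \frac{1}{12}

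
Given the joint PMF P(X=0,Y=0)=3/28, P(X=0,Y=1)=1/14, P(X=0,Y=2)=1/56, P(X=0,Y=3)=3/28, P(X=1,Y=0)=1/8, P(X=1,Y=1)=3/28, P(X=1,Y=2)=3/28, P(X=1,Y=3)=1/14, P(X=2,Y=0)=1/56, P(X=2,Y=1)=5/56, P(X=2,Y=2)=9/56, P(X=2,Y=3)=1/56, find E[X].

First find marginal of X:
P(X=0) = 17/56
P(X=1) = 23/56
P(X=2) = 2/7
E[X] = 0 × 17/56 + 1 × 23/56 + 2 × 2/7 = 55/56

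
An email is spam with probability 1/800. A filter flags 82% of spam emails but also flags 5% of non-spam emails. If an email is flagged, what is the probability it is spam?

Let D = the rare event, + = positive/flagged.
P(D) = 1/800
P(+|D) = 82/100 = 41/50
P(+|D') = 5/100 = 1/20
P(+) = P(+|D)P(D) + P(+|D')P(D')
     = \frac{41}{50} × \frac{1}{800} + \frac{1}{20} × \frac{799}{800}
     = \frac{4077}{80000}
P(D|+) = P(+|D)P(D)/P(+) = \frac{82}{4077}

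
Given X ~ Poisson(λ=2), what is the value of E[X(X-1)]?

E[X(X-1)] = E[X² - X] = E[X²] - E[X]
E[X] = 2
E[X²] = Var(X) + (E[X])² = 2 + (2)² = 6
E[X(X-1)] = 6 - 2 = 4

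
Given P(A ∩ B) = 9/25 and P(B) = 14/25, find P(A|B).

P(A|B) = P(A ∩ B) / P(B)
= (9/25) / (14/25)
= 9/14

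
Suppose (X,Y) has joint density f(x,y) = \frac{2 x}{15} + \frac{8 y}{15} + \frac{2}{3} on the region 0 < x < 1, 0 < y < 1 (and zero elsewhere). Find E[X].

E[X] = ∫_0^1 ∫_0^1 x × f(x,y) dy dx
= ∫_0^1 ∫_0^1 x × (\frac{2 x}{15} + \frac{8 y}{15} + \frac{2}{3}) dy dx
= \frac{23}{45}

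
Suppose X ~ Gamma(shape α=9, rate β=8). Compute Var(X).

For X ~ Gamma(shape α=9, rate β=8):
Var(X) = \frac{9}{64}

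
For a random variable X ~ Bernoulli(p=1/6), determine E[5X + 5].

For X ~ Bernoulli(p=1/6):
E[X] = \frac{1}{6}
E[5X + 5] = 5 × E[X] + 5 = \frac{35}{6}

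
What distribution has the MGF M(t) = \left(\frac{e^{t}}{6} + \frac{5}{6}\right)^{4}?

The MGF M(t) = \left(\frac{e^{t}}{6} + \frac{5}{6}\right)^{4} is the standard form for the Binomial distribution.
Comparing with the known MGF formula identifies: Binomial(n=4, p=1/6)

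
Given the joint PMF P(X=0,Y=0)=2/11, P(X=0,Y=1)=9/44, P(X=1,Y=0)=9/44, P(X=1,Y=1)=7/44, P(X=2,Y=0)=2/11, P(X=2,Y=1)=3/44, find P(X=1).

P(X=1) = P(X=1,Y=0) + P(X=1,Y=1)
= 9/44 + 7/44
= 4/11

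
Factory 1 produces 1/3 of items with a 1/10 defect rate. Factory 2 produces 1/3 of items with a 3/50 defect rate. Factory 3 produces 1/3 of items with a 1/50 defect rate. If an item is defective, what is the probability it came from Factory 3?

Using Bayes' theorem:
P(F1) = 1/3, P(D|F1) = 1/10
P(F2) = 1/3, P(D|F2) = 3/50
P(F3) = 1/3, P(D|F3) = 1/50
P(D) = P(D|F1)P(F1) + P(D|F2)P(F2) + P(D|F3)P(F3)
     = \frac{3}{50}
P(F3|D) = P(D|F3)P(F3) / P(D)
= \frac{1}{9}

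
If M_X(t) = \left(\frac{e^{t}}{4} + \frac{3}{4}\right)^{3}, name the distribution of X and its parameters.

The MGF M(t) = \left(\frac{e^{t}}{4} + \frac{3}{4}\right)^{3} is the standard form for the Binomial distribution.
Comparing with the known MGF formula identifies: Binomial(n=3, p=1/4)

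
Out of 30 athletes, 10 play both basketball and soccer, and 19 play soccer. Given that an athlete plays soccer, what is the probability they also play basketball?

P(A ∩ B) = 10/30 = 1/3
P(B) = 19/30
P(A|B) = P(A ∩ B) / P(B) = (1/3) / (19/30) = 10/19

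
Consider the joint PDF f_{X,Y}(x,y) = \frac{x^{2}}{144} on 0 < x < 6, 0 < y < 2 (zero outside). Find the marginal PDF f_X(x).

f_X(x) = ∫_0^2 f(x,y) dy
= ∫_0^2 \frac{x^{2}}{144} dy
= \frac{x^{2}}{72} for 0 < x < 6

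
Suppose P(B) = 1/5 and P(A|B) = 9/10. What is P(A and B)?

By definition, P(A|B) = P(A ∩ B) / P(B)
So P(A ∩ B) = P(A|B) × P(B)
= 9/10 × 1/5
= 9/50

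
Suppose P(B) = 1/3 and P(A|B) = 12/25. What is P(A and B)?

By definition, P(A|B) = P(A ∩ B) / P(B)
So P(A ∩ B) = P(A|B) × P(B)
= 12/25 × 1/3
= 4/25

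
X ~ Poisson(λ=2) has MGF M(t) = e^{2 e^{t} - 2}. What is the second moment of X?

To find E[X^2], compute M^(2)(0):
M^(1)(t) = 2 e^{t} e^{2 e^{t} - 2}
M^(2)(t) = 4 e^{2 t} e^{2 e^{t} - 2} + 2 e^{t} e^{2 e^{t} - 2}
M^(2)(0) = 6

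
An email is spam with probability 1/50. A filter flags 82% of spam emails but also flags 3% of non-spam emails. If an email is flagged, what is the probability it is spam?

Let D = the rare event, + = positive/flagged.
P(D) = 1/50
P(+|D) = 82/100 = 41/50
P(+|D') = 3/100
P(+) = P(+|D)P(D) + P(+|D')P(D')
     = \frac{41}{50} × \frac{1}{50} + \frac{3}{100} × \frac{49}{50}
     = \frac{229}{5000}
P(D|+) = P(+|D)P(D)/P(+) = \frac{82}{229}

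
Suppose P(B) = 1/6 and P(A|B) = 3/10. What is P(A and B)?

By definition, P(A|B) = P(A ∩ B) / P(B)
So P(A ∩ B) = P(A|B) × P(B)
= 3/10 × 1/6
= 1/20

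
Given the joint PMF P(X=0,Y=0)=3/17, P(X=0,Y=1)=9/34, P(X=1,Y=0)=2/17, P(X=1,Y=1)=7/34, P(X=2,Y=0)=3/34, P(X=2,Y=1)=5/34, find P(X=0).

P(X=0) = P(X=0,Y=0) + P(X=0,Y=1)
= 3/17 + 9/34
= 15/34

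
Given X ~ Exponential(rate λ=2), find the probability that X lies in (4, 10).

P(4 < X < 10) = ∫_{4}^{10} f(x) dx
where f(x) = 2 e^{- 2 x}
= - \frac{1 - e^{12}}{e^{20}}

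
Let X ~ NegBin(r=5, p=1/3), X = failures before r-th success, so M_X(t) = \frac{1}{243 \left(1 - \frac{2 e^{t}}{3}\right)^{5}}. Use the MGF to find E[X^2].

To find E[X^2], compute M^(2)(0):
M^(1)(t) = \frac{10 e^{t}}{729 \left(1 - \frac{2 e^{t}}{3}\right)^{6}}
M^(2)(t) = \frac{10 e^{t}}{729 \left(1 - \frac{2 e^{t}}{3}\right)^{6}} + \frac{40 e^{2 t}}{729 \left(1 - \frac{2 e^{t}}{3}\right)^{7}}
M^(2)(0) = 130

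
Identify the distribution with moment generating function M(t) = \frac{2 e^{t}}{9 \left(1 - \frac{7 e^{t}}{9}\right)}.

The MGF M(t) = \frac{2 e^{t}}{9 \left(1 - \frac{7 e^{t}}{9}\right)} is the standard form for the Geometric distribution.
Comparing with the known MGF formula identifies: Geometric(p=2/9), X = trial number of first success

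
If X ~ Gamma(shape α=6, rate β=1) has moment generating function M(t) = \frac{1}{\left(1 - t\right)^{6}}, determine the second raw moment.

To find E[X^2], compute M^(2)(0):
M^(1)(t) = \frac{6}{\left(1 - t\right)^{7}}
M^(2)(t) = \frac{42}{\left(1 - t\right)^{8}}
M^(2)(0) = 42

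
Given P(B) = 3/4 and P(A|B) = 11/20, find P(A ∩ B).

By definition, P(A|B) = P(A ∩ B) / P(B)
So P(A ∩ B) = P(A|B) × P(B)
= 11/20 × 3/4
= 33/80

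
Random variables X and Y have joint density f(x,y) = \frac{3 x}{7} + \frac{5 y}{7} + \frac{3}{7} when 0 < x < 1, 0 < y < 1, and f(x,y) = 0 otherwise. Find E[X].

E[X] = ∫_0^1 ∫_0^1 x × f(x,y) dy dx
= ∫_0^1 ∫_0^1 x × (\frac{3 x}{7} + \frac{5 y}{7} + \frac{3}{7}) dy dx
= \frac{15}{28}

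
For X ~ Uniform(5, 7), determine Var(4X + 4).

For X ~ Uniform(5, 7):
Var(X) = \frac{1}{3}
Var(4X + 4) = (4)² × Var(X) = 16 × \frac{1}{3} = \frac{16}{3}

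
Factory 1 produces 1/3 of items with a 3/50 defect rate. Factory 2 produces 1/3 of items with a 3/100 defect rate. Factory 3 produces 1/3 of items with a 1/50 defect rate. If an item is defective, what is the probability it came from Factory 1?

Using Bayes' theorem:
P(F1) = 1/3, P(D|F1) = 3/50
P(F2) = 1/3, P(D|F2) = 3/100
P(F3) = 1/3, P(D|F3) = 1/50
P(D) = P(D|F1)P(F1) + P(D|F2)P(F2) + P(D|F3)P(F3)
     = \frac{11}{300}
P(F1|D) = P(D|F1)P(F1) / P(D)
= \frac{6}{11}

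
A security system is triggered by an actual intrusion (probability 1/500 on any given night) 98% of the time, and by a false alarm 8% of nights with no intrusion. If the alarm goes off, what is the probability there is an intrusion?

Let D = the rare event, + = positive/flagged.
P(D) = 1/500
P(+|D) = 98/100 = 49/50
P(+|D') = 8/100 = 2/25
P(+) = P(+|D)P(D) + P(+|D')P(D')
     = \frac{49}{50} × \frac{1}{500} + \frac{2}{25} × \frac{499}{500}
     = \frac{409}{5000}
P(D|+) = P(+|D)P(D)/P(+) = \frac{49}{2045}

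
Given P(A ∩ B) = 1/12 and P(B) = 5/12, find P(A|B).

P(A|B) = P(A ∩ B) / P(B)
= (1/12) / (5/12)
= 1/5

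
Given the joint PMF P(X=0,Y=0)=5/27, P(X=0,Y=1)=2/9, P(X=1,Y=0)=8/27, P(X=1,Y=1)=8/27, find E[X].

First find marginal of X:
P(X=0) = 11/27
P(X=1) = 16/27
E[X] = 0 × 11/27 + 1 × 16/27 = 16/27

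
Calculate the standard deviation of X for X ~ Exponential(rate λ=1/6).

For X ~ Exponential(rate λ=1/6):
Var(X) = 36
SD(X) = √(Var(X)) = √(36) = 6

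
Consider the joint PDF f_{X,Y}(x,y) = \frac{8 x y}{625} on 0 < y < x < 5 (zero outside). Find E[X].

f_X(x) = ∫_0^x \frac{8 x y}{625} dy = \frac{4 x^{3}}{625}
E[X] = ∫_0^5 x × (\frac{4 x^{3}}{625}) dx = 4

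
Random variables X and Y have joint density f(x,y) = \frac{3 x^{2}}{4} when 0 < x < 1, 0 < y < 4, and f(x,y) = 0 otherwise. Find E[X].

f_X(x) = ∫_0^4 \frac{3 x^{2}}{4} dy = 3 x^{2}
E[X] = ∫_0^1 x × (3 x^{2}) dx = \frac{3}{4}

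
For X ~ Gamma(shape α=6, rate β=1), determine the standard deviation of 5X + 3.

For X ~ Gamma(shape α=6, rate β=1):
Var(X) = 6
SD(X) = √(Var(X)) = √(6) = \sqrt{6}
SD(5X + 3) = |5| × SD(X) = 5 × \sqrt{6} = 5 \sqrt{6}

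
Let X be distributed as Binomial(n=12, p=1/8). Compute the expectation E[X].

For X ~ Binomial(n=12, p=1/8), the expected value is:
E[X] = \frac{3}{2}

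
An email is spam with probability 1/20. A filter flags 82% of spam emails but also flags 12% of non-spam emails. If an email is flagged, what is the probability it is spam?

Let D = the rare event, + = positive/flagged.
P(D) = 1/20
P(+|D) = 82/100 = 41/50
P(+|D') = 12/100 = 3/25
P(+) = P(+|D)P(D) + P(+|D')P(D')
     = \frac{41}{50} × \frac{1}{20} + \frac{3}{25} × \frac{19}{20}
     = \frac{31}{200}
P(D|+) = P(+|D)P(D)/P(+) = \frac{41}{155}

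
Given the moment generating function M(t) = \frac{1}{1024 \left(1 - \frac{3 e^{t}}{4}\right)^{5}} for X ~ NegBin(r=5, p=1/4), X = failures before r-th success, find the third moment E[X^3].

To find E[X^3], compute M^(3)(0):
M^(1)(t) = \frac{15 e^{t}}{4096 \left(1 - \frac{3 e^{t}}{4}\right)^{6}}
M^(2)(t) = \frac{15 e^{t}}{4096 \left(1 - \frac{3 e^{t}}{4}\right)^{6}} + \frac{135 e^{2 t}}{8192 \left(1 - \frac{3 e^{t}}{4}\right)^{7}}
M^(3)(t) = \frac{15 e^{t}}{4096 \left(1 - \frac{3 e^{t}}{4}\right)^{6}} + \frac{405 e^{2 t}}{8192 \left(1 - \frac{3 e^{t}}{4}\right)^{7}} + \frac{2835 e^{3 t}}{32768 \left(1 - \frac{3 e^{t}}{4}\right)^{8}}
M^(3)(0) = 6495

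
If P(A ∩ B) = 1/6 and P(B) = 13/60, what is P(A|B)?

P(A|B) = P(A ∩ B) / P(B)
= (1/6) / (13/60)
= 10/13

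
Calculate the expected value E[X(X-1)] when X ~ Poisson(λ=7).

E[X(X-1)] = E[X² - X] = E[X²] - E[X]
E[X] = 7
E[X²] = Var(X) + (E[X])² = 7 + (7)² = 56
E[X(X-1)] = 56 - 7 = 49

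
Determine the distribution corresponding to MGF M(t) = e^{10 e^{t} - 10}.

The MGF M(t) = e^{10 e^{t} - 10} is the standard form for the Poisson distribution.
Comparing with the known MGF formula identifies: Poisson(λ=10)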